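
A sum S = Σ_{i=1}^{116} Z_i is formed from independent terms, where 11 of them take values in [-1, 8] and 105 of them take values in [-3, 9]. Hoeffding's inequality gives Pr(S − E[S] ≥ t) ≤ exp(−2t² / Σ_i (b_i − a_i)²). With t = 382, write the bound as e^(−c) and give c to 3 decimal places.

Σ(b_i − a_i)² = 11·9² + 105·12² = 16011.
c = 2t² / 16011 = 2·382² / 16011 = 18.2280.

18.228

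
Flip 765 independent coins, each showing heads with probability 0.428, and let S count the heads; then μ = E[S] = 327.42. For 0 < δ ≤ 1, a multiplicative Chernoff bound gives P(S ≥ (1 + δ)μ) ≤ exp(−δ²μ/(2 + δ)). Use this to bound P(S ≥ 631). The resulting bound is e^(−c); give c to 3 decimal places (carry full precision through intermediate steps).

Write 631 = (1 + δ)μ, so δ = 631/327.42 − 1 = 0.9271883…
Then the exponent is δ²μ/(2 + δ) = (631 − μ)² / (μ·(2 + δ)) = 96.159112.

96.159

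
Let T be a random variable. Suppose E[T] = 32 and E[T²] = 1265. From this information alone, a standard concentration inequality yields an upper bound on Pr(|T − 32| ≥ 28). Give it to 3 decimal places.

The first two moments determine the variance, so Chebyshev's inequality is the sharpest standard bound available.
Var(T) = E[T²] − (E[T])² = 1265 − 1024 = 241.
Chebyshev's inequality: Pr(|T − μ| ≥ t) ≤ Var(T)/t² = 241/784 = 0.3074.

0.307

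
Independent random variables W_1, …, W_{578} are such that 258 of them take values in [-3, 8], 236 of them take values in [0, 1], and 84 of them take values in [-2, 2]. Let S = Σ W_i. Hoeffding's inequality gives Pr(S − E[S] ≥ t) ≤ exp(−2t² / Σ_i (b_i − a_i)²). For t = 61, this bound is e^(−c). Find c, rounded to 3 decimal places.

0.227

Σ(b_i − a_i)² = 258·11² + 236·1² + 84·4² = 32798.
c = 2t² / 32798 = 2·61² / 32798 = 0.2269.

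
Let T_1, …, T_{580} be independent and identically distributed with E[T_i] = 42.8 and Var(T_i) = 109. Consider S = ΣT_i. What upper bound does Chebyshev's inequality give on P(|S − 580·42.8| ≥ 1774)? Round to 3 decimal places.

0.020

Var(S) = n·Var(T_i) = 580·109 = 63220.
Chebyshev: P(|S − 580·42.8| ≥ 1774) ≤ Var(S)/1774² = 63220/3147076 = 0.0201.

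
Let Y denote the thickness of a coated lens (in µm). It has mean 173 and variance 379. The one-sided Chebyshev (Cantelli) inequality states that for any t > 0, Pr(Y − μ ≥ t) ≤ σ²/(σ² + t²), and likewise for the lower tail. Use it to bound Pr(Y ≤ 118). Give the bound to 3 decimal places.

Here σ² = 379 and t = 55, so σ² + t² = 3404.
Cantelli's bound: 379/3404 = 0.1113.

0.111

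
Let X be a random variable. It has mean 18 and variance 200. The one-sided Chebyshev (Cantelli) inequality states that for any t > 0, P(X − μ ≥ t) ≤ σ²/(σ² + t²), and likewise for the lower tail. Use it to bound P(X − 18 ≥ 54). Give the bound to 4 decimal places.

Here σ² = 200 and t = 54, so σ² + t² = 3116.
Cantelli's bound: 200/3116 = 0.0642.

0.0642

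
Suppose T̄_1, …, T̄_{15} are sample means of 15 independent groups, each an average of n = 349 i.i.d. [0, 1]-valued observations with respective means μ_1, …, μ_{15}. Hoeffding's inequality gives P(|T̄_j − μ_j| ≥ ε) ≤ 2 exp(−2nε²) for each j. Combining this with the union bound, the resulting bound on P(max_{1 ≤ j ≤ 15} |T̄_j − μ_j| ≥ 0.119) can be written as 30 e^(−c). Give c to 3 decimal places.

Union bound over the 15 events: P(max_{1 ≤ j ≤ 15} |T̄_j − μ_j| ≥ 0.119) ≤ 15·2·exp(−2nε²) = 30 exp(−2·349·0.119²).
So c = 2·349·0.119² = 9.8844.

9.884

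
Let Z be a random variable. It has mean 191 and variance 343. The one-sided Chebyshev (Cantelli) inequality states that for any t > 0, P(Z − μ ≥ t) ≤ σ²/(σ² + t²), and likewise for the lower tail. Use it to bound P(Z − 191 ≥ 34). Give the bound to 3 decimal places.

0.229

Here σ² = 343 and t = 34, so σ² + t² = 1499.
Cantelli's bound: 343/1499 = 0.2288.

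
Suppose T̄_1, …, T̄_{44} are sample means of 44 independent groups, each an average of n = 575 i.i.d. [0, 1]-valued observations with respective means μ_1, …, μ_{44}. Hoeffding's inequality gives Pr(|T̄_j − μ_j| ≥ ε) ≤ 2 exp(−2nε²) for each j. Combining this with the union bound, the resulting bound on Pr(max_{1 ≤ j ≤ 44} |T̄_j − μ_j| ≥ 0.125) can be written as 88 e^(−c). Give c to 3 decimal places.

Union bound over the 44 events: Pr(max_{1 ≤ j ≤ 44} |T̄_j − μ_j| ≥ 0.125) ≤ 44·2·exp(−2nε²) = 88 exp(−2·575·0.125²).
So c = 2·575·0.125² = 17.9688.

17.969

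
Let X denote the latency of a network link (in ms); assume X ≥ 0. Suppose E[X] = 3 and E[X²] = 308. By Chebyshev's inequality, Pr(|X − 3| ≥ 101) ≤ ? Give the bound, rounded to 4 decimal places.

Var(X) = E[X²] − (E[X])² = 308 − 9 = 299.
Chebyshev's inequality: Pr(|X − μ| ≥ t) ≤ Var(X)/t² = 299/10201 = 0.0293.

0.0293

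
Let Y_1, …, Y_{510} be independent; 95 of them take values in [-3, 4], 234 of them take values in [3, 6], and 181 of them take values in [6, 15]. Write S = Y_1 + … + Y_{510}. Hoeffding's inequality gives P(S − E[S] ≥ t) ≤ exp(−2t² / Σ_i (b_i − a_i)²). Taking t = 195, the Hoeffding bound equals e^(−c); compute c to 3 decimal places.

3.550

Σ(b_i − a_i)² = 95·7² + 234·3² + 181·9² = 21422.
c = 2t² / 21422 = 2·195² / 21422 = 3.5501.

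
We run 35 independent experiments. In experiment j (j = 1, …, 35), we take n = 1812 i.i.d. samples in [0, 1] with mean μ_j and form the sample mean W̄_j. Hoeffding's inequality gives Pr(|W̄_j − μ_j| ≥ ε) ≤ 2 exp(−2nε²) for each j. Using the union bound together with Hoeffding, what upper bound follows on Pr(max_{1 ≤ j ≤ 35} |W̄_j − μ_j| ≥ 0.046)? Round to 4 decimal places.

0.0327

Per-experiment Hoeffding bound: 2·exp(−2·1812·0.046²) = 2·exp(−7.66838) = 0.00093474.
Union bound over 35 events: 35·0.00093474 = 0.03272.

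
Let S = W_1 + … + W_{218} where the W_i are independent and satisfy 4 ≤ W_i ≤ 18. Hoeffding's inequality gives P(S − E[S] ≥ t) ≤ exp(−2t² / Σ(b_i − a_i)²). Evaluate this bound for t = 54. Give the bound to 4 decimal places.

Σ(b_i − a_i)² = 218·(14)² = 42728.
Exponent = 2·54²/42728 = 0.1365.
Bound = exp(−0.1365) = 0.87241.

0.8724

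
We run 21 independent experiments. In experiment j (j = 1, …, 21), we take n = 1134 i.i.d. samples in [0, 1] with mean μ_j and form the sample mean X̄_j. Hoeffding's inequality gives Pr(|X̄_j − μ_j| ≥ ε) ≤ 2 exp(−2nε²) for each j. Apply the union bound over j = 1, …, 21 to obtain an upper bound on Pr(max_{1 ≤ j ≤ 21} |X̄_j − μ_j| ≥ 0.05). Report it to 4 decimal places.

0.1448

Per-experiment Hoeffding bound: 2·exp(−2·1134·0.05²) = 2·exp(−5.67000) = 0.0068957.
Union bound over 21 events: 21·0.0068957 = 0.14481.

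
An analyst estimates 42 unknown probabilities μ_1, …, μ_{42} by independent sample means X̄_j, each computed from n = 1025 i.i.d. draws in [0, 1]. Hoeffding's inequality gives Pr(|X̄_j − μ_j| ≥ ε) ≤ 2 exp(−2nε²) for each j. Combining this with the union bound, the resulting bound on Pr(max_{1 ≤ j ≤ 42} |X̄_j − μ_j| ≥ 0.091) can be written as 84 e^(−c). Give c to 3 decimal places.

16.976

Union bound over the 42 events: Pr(max_{1 ≤ j ≤ 42} |X̄_j − μ_j| ≥ 0.091) ≤ 42·2·exp(−2nε²) = 84 exp(−2·1025·0.091²).
So c = 2·1025·0.091² = 16.9761.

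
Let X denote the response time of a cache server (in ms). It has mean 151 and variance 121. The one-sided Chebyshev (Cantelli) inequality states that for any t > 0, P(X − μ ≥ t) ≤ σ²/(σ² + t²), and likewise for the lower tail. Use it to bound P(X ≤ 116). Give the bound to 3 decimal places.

Here σ² = 121 and t = 35, so σ² + t² = 1346.
Cantelli's bound: 121/1346 = 0.0899.

0.090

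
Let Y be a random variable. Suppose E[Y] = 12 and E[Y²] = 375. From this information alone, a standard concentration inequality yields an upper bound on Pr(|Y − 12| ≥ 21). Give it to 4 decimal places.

The first two moments determine the variance, so Chebyshev's inequality is the sharpest standard bound available.
Var(Y) = E[Y²] − (E[Y])² = 375 − 144 = 231.
Chebyshev's inequality: Pr(|Y − μ| ≥ t) ≤ Var(Y)/t² = 231/441 = 0.5238.

0.5238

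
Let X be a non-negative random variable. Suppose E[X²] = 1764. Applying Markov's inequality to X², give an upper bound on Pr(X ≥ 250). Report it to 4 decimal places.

0.0282

Since X ≥ 0, the event {X ≥ 250} is the same as {X² ≥ 62500}.
Markov's inequality applied to X² gives Pr(X² ≥ 62500) ≤ E[X²]/62500 = 1764/62500 = 0.0282.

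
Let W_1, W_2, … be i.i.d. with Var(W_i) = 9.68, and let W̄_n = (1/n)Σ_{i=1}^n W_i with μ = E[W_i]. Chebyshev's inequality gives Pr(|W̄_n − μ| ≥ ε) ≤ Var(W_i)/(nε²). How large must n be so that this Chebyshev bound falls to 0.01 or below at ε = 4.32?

52

Require 9.68/(n·4.32²) ≤ 0.01, i.e. n ≥ 9.68/(0.01·4.32²) = 51.869.
The smallest integer n is 52.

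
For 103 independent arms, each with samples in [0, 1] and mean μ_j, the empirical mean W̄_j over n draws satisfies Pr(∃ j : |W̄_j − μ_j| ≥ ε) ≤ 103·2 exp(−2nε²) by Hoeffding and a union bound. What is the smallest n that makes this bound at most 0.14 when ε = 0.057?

1123

Need 2·103·exp(−2nε²) ≤ 0.14, i.e. exp(−2nε²) ≤ 0.14/206.
So 2nε² ≥ ln(206/0.14) = 7.293989.
Hence n ≥ 7.293989/(2·0.057²) = 1122.498.
The smallest integer n is 1123.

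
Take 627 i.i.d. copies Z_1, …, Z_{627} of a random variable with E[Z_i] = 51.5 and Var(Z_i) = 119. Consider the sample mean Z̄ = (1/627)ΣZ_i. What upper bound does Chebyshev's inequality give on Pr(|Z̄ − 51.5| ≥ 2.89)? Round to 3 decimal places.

Var(Z̄) = Var(Z_i)/n = 119/627 = 0.18979.
Chebyshev: Pr(|Z̄ − 51.5| ≥ 2.89) ≤ Var(Z̄)/(2.89)² = 119/(627·2.89²) = 0.0227.

0.023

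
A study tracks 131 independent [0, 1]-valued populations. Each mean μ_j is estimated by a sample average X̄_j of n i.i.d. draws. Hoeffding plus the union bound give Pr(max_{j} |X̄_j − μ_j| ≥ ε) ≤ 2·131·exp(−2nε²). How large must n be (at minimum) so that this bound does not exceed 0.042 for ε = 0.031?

4547

Need 2·131·exp(−2nε²) ≤ 0.042, i.e. exp(−2nε²) ≤ 0.042/262.
So 2nε² ≥ ln(262/0.042) = 8.738430.
Hence n ≥ 8.738430/(2·0.031²) = 4546.530.
The smallest integer n is 4547.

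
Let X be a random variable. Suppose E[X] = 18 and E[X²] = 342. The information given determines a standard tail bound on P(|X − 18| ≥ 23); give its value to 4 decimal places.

The first two moments determine the variance, so Chebyshev's inequality is the sharpest standard bound available.
Var(X) = E[X²] − (E[X])² = 342 − 324 = 18.
Chebyshev's inequality: P(|X − μ| ≥ t) ≤ Var(X)/t² = 18/529 = 0.0340.

0.0340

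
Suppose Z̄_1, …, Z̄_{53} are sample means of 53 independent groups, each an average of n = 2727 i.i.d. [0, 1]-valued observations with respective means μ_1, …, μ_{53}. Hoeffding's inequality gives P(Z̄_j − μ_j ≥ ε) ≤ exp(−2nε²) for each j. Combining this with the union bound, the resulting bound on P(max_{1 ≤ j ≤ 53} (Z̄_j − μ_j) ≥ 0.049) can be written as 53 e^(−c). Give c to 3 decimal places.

Union bound over the 53 events: P(max_{1 ≤ j ≤ 53} (Z̄_j − μ_j) ≥ 0.049) ≤ 53·exp(−2nε²) = 53 exp(−2·2727·0.049²).
So c = 2·2727·0.049² = 13.0951.

13.095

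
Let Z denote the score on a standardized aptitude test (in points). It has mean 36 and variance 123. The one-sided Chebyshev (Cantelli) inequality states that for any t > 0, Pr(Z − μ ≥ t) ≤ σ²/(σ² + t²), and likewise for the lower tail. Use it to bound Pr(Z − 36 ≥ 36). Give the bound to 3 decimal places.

Here σ² = 123 and t = 36, so σ² + t² = 1419.
Cantelli's bound: 123/1419 = 0.0867.

0.087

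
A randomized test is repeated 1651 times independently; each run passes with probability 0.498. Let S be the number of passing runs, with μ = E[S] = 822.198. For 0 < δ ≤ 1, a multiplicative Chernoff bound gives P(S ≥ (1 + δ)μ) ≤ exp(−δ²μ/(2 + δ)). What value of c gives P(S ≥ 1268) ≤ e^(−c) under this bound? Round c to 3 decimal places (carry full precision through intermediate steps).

Write 1268 = (1 + δ)μ, so δ = 1268/822.198 − 1 = 0.5422076…
Then the exponent is δ²μ/(2 + δ) = (1268 − μ)² / (μ·(2 + δ)) = 95.081625.

95.082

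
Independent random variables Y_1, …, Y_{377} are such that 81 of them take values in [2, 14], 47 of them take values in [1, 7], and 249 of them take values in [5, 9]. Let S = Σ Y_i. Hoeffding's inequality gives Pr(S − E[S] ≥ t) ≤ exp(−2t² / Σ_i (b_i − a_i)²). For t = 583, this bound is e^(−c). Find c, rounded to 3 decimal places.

39.203

Σ(b_i − a_i)² = 81·12² + 47·6² + 249·4² = 17340.
c = 2t² / 17340 = 2·583² / 17340 = 39.2029.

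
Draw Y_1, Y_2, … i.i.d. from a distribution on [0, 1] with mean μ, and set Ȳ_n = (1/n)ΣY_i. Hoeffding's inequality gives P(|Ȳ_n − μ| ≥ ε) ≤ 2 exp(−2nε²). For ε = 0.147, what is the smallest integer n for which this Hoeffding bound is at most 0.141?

62

Require 2·exp(−2nε²) ≤ 0.141, i.e. 2nε² ≥ ln(2/0.141) = 2.652143.
So n ≥ 2.652143 / (2·0.147²) = 61.367.
The smallest integer n is 62.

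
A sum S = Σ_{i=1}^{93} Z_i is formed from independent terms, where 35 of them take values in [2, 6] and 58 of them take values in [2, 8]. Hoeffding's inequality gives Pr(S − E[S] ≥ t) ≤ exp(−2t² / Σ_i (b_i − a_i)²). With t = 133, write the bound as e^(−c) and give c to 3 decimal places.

Σ(b_i − a_i)² = 35·4² + 58·6² = 2648.
c = 2t² / 2648 = 2·133² / 2648 = 13.3603.

13.360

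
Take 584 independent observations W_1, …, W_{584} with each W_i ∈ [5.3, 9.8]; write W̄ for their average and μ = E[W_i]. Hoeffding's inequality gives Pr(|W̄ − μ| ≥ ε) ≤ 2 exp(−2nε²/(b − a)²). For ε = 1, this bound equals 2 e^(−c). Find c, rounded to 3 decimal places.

c = 2nε²/(b − a)² = 2·584·1² / 4.5² = 57.6790.

57.679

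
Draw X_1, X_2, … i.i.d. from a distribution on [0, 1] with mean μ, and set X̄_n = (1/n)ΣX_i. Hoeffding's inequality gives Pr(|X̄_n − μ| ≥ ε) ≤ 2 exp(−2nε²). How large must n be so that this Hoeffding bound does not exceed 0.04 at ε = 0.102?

189

Require 2·exp(−2nε²) ≤ 0.04, i.e. 2nε² ≥ ln(2/0.04) = 3.912023.
So n ≥ 3.912023 / (2·0.102²) = 188.006.
The smallest integer n is 189.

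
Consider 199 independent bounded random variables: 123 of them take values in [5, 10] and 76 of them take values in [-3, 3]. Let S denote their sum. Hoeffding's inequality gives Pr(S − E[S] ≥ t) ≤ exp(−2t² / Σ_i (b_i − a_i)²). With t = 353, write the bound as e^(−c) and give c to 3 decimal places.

42.887

Σ(b_i − a_i)² = 123·5² + 76·6² = 5811.
c = 2t² / 5811 = 2·353² / 5811 = 42.8873.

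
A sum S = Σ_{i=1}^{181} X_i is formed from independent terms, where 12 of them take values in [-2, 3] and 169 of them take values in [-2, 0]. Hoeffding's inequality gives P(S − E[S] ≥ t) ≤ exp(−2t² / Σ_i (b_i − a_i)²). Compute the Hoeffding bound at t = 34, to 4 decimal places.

0.0936

Σ(b_i − a_i)² = 12·5² + 169·2² = 976.
Exponent = 2·34² / 976 = 2.36885.
Bound = exp(−2.36885) = 0.09359.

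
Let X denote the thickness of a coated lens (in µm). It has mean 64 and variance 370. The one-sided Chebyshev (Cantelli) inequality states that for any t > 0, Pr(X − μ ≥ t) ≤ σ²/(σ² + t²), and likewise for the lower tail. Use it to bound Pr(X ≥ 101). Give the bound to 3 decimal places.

Here σ² = 370 and t = 37, so σ² + t² = 1739.
Cantelli's bound: 370/1739 = 0.2128.

0.213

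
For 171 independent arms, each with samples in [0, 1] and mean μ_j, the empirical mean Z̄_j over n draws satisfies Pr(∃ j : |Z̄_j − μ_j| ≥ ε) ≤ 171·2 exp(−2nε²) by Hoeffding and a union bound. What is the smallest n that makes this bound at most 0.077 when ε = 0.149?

190

Need 2·171·exp(−2nε²) ≤ 0.077, i.e. exp(−2nε²) ≤ 0.077/342.
So 2nε² ≥ ln(342/0.077) = 8.398761.
Hence n ≥ 8.398761/(2·0.149²) = 189.153.
The smallest integer n is 190.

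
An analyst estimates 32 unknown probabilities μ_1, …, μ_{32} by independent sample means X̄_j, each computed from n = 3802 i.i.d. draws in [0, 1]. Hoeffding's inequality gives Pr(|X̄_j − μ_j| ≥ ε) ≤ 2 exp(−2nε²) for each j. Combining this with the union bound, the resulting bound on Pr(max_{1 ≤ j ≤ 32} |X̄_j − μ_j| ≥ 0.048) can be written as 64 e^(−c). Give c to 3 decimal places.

Union bound over the 32 events: Pr(max_{1 ≤ j ≤ 32} |X̄_j − μ_j| ≥ 0.048) ≤ 32·2·exp(−2nε²) = 64 exp(−2·3802·0.048²).
So c = 2·3802·0.048² = 17.5196.

17.520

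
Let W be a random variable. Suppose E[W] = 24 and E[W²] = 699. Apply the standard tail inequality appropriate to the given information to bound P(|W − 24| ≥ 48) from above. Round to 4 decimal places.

The first two moments determine the variance, so Chebyshev's inequality is the sharpest standard bound available.
Var(W) = E[W²] − (E[W])² = 699 − 576 = 123.
Chebyshev's inequality: P(|W − μ| ≥ t) ≤ Var(W)/t² = 123/2304 = 0.0534.

0.0534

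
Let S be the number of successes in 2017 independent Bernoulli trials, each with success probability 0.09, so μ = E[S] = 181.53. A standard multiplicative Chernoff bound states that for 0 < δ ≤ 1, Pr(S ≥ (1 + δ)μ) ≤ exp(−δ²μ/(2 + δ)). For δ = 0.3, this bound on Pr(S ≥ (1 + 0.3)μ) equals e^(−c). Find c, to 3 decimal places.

7.103

c = δ²μ/(2 + δ) = 0.3²·181.53/(2 + 0.3) = 7.1033.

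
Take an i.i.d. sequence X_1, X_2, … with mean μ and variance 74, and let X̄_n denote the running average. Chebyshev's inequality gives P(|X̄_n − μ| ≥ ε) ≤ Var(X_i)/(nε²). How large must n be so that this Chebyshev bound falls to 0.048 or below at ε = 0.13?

91223

Require 74/(n·0.13²) ≤ 0.048, i.e. n ≥ 74/(0.048·0.13²) = 91222.880.
The smallest integer n is 91223.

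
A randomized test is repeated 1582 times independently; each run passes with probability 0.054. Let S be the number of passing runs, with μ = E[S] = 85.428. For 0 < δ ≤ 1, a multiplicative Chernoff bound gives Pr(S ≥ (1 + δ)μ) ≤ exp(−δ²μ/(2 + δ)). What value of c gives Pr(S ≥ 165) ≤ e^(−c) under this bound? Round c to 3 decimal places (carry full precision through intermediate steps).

Write 165 = (1 + δ)μ, so δ = 165/85.428 − 1 = 0.931451…
Then the exponent is δ²μ/(2 + δ) = (165 − μ)² / (μ·(2 + δ)) = 25.283527.

25.284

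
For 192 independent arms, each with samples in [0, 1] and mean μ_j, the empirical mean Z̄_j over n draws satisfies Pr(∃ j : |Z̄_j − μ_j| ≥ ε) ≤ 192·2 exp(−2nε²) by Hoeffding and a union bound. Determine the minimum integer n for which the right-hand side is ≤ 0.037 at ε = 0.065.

Need 2·192·exp(−2nε²) ≤ 0.037, i.e. exp(−2nε²) ≤ 0.037/384.
So 2nε² ≥ ln(384/0.037) = 9.247480.
Hence n ≥ 9.247480/(2·0.065²) = 1094.376.
The smallest integer n is 1095.

1095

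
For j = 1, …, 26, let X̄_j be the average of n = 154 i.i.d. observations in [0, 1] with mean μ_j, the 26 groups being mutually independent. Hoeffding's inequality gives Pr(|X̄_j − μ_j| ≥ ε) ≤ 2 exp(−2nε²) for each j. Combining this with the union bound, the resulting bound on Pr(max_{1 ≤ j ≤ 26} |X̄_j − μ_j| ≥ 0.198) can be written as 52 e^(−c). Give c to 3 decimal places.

12.075

Union bound over the 26 events: Pr(max_{1 ≤ j ≤ 26} |X̄_j − μ_j| ≥ 0.198) ≤ 26·2·exp(−2nε²) = 52 exp(−2·154·0.198²).
So c = 2·154·0.198² = 12.0748.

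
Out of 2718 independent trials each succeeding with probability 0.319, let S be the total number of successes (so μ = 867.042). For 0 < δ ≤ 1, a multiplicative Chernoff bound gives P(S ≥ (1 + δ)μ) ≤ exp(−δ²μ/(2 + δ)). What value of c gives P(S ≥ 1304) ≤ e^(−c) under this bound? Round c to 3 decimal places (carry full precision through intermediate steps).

87.945

Write 1304 = (1 + δ)μ, so δ = 1304/867.042 − 1 = 0.5039641…
Then the exponent is δ²μ/(2 + δ) = (1304 − μ)² / (μ·(2 + δ)) = 87.945002.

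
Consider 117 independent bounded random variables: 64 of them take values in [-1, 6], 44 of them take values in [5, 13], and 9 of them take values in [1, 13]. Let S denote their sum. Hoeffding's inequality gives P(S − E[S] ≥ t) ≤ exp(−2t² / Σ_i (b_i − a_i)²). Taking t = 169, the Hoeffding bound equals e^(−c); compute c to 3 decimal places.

7.881

Σ(b_i − a_i)² = 64·7² + 44·8² + 9·12² = 7248.
c = 2t² / 7248 = 2·169² / 7248 = 7.8811.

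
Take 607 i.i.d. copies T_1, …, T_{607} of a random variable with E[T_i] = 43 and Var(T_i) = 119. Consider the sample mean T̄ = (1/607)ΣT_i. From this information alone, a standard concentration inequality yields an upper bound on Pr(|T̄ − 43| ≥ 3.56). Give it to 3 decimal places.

0.015

With mean and variance of each term known, Chebyshev's inequality bounds the deviation of the sum (or sample mean).
Var(T̄) = Var(T_i)/n = 119/607 = 0.19605.
Chebyshev: Pr(|T̄ − 43| ≥ 3.56) ≤ Var(T̄)/(3.56)² = 119/(607·3.56²) = 0.0155.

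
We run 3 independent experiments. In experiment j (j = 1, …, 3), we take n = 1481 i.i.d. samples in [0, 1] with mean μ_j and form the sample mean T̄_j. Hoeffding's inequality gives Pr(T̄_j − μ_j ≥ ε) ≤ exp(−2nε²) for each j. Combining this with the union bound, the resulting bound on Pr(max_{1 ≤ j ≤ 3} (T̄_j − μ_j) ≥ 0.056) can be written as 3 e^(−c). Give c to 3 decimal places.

9.289

Union bound over the 3 events: Pr(max_{1 ≤ j ≤ 3} (T̄_j − μ_j) ≥ 0.056) ≤ 3·exp(−2nε²) = 3 exp(−2·1481·0.056²).
So c = 2·1481·0.056² = 9.2888.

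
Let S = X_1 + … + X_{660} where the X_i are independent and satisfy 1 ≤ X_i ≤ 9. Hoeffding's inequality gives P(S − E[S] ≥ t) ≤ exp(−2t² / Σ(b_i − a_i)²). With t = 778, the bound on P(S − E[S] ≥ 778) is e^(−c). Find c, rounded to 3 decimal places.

Σ(b_i − a_i)² = 660·(8)² = 42240.
c = 2t²/42240 = 2·778²/42240 = 28.6593.

28.659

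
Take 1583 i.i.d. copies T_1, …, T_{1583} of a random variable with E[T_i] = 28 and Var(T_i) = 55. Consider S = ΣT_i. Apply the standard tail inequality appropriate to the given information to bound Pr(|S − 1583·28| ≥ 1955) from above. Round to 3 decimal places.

0.023

With mean and variance of each term known, Chebyshev's inequality bounds the deviation of the sum (or sample mean).
Var(S) = n·Var(T_i) = 1583·55 = 87065.
Chebyshev: Pr(|S − 1583·28| ≥ 1955) ≤ Var(S)/1955² = 87065/3822025 = 0.0228.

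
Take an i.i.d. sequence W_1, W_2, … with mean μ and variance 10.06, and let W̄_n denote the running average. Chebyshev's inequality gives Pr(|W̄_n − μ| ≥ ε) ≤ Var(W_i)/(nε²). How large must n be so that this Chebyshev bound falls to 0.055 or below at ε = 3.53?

Require 10.06/(n·3.53²) ≤ 0.055, i.e. n ≥ 10.06/(0.055·3.53²) = 14.679.
The smallest integer n is 15.

15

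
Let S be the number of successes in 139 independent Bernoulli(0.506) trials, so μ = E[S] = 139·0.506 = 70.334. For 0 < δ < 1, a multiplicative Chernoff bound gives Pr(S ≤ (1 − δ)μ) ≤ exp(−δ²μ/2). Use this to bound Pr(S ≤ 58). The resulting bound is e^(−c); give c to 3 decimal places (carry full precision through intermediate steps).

1.081

Write 58 = (1 − δ)μ, so δ = 1 − 58/70.334 = 0.1753633…
Then the exponent is δ²μ/2 = (μ − 58)²/(2μ) = 1.081465.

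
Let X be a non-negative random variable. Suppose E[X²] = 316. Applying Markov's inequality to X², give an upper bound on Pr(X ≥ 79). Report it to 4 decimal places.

Since X ≥ 0, the event {X ≥ 79} is the same as {X² ≥ 6241}.
Markov's inequality applied to X² gives Pr(X² ≥ 6241) ≤ E[X²]/6241 = 316/6241 = 0.0506.

0.0506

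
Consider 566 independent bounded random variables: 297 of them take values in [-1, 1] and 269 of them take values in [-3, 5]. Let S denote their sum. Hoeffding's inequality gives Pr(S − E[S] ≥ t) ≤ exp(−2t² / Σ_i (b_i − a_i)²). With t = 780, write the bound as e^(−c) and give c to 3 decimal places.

Σ(b_i − a_i)² = 297·2² + 269·8² = 18404.
c = 2t² / 18404 = 2·780² / 18404 = 66.1161.

66.116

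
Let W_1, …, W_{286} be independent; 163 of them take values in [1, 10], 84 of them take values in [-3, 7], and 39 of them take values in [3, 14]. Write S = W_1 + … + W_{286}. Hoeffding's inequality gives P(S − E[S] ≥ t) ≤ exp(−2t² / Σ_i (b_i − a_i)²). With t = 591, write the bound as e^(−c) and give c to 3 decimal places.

Σ(b_i − a_i)² = 163·9² + 84·10² + 39·11² = 26322.
c = 2t² / 26322 = 2·591² / 26322 = 26.5391.

26.539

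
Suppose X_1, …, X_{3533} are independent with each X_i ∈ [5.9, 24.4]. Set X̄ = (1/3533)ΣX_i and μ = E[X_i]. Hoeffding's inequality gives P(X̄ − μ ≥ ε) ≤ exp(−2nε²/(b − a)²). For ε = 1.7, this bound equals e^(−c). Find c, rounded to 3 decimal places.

c = 2nε²/(b − a)² = 2·3533·1.7² / 18.5² = 59.6662.

59.666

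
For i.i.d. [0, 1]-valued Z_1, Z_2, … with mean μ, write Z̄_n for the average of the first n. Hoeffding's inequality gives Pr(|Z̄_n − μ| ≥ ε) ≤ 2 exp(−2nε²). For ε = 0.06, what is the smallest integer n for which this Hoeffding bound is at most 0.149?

361

Require 2·exp(−2nε²) ≤ 0.149, i.e. 2nε² ≥ ln(2/0.149) = 2.596956.
So n ≥ 2.596956 / (2·0.06²) = 360.688.
The smallest integer n is 361.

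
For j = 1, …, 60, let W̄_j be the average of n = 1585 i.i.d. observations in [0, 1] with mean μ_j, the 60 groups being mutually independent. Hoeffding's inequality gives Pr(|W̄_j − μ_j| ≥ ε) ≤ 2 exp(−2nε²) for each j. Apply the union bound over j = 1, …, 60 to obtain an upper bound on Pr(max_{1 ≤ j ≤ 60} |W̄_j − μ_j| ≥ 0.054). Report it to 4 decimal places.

Per-experiment Hoeffding bound: 2·exp(−2·1585·0.054²) = 2·exp(−9.24372) = 0.00019343.
Union bound over 60 events: 60·0.00019343 = 0.01161.

0.0116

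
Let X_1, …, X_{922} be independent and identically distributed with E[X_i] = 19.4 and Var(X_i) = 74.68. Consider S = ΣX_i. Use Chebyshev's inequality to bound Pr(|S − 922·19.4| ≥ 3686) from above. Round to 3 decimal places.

Var(S) = n·Var(X_i) = 922·74.68 = 68854.96.
Chebyshev: Pr(|S − 922·19.4| ≥ 3686) ≤ Var(S)/3686² = 68854.96/13586596 = 0.0051.

0.005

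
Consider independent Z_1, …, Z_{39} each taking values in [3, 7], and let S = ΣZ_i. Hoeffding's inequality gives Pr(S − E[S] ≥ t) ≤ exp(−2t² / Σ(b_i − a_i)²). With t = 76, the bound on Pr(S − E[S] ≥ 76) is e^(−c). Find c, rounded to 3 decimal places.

18.513

Σ(b_i − a_i)² = 39·(4)² = 624.
c = 2t²/624 = 2·76²/624 = 18.5128.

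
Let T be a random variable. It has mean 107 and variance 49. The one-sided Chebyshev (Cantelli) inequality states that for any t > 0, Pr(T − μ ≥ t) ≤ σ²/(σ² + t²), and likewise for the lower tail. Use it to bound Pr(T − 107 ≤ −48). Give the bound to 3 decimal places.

Here σ² = 49 and t = 48, so σ² + t² = 2353.
Cantelli's bound: 49/2353 = 0.0208.

0.021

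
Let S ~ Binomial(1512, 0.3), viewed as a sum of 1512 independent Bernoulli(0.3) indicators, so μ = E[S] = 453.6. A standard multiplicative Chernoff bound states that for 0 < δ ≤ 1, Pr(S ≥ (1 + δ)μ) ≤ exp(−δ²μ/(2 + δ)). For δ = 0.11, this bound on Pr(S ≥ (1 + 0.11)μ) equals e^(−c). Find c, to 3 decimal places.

2.601

c = δ²μ/(2 + δ) = 0.11²·453.6/(2 + 0.11) = 2.6012.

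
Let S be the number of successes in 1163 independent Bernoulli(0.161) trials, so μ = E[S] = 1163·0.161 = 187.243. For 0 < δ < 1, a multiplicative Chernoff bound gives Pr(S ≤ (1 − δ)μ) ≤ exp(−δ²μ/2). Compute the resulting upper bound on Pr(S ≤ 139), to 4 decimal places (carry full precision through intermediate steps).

0.0020

Write 139 = (1 − δ)μ, so δ = 1 − 139/187.243 = 0.2576492…
Then the exponent is δ²μ/2 = (μ − 139)²/(2μ) = 6.214884.
Bound = exp(−6.214884) = 0.00200.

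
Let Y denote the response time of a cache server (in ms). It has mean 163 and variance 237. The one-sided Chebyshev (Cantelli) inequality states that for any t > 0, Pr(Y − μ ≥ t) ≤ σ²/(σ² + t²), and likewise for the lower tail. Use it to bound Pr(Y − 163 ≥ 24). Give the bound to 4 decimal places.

Here σ² = 237 and t = 24, so σ² + t² = 813.
Cantelli's bound: 237/813 = 0.2915.

0.2915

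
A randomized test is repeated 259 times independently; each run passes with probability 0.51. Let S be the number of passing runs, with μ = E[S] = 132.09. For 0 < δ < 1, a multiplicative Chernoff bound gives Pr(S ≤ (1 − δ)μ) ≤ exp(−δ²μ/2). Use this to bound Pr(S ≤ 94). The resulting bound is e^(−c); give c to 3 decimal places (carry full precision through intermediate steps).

5.492

Write 94 = (1 − δ)μ, so δ = 1 − 94/132.09 = 0.288364…
Then the exponent is δ²μ/2 = (μ − 94)²/(2μ) = 5.491892.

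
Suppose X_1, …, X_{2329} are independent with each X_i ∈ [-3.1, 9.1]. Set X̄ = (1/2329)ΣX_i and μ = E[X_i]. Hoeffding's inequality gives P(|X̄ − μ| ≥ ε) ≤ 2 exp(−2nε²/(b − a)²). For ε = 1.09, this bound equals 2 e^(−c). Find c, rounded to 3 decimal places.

c = 2nε²/(b − a)² = 2·2329·1.09² / 12.2² = 37.1820.

37.182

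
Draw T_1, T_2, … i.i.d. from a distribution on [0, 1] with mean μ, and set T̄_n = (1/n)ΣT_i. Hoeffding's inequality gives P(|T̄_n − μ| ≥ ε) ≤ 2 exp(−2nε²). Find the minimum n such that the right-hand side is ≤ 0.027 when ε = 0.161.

84

Require 2·exp(−2nε²) ≤ 0.027, i.e. 2nε² ≥ ln(2/0.027) = 4.305066.
So n ≥ 4.305066 / (2·0.161²) = 83.042.
The smallest integer n is 84.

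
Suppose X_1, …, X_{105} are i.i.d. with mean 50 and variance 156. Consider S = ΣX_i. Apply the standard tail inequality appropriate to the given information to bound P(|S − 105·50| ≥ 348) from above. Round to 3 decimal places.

With mean and variance of each term known, Chebyshev's inequality bounds the deviation of the sum (or sample mean).
Var(S) = n·Var(X_i) = 105·156 = 16380.
Chebyshev: P(|S − 105·50| ≥ 348) ≤ Var(S)/348² = 16380/121104 = 0.1353.

0.135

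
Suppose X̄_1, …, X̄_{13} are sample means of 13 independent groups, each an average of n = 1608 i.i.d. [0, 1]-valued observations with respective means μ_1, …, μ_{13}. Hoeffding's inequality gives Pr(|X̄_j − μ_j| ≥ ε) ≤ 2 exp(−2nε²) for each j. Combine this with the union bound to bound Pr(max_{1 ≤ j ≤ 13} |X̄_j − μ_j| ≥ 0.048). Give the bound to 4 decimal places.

0.0157

Per-experiment Hoeffding bound: 2·exp(−2·1608·0.048²) = 2·exp(−7.40966) = 0.0012107.
Union bound over 13 events: 13·0.0012107 = 0.01574.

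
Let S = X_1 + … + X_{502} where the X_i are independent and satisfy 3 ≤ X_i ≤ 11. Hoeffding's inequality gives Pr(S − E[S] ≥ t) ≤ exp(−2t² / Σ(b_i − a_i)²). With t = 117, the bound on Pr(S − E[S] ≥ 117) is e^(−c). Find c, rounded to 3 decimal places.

0.852

Σ(b_i − a_i)² = 502·(8)² = 32128.
c = 2t²/32128 = 2·117²/32128 = 0.8522.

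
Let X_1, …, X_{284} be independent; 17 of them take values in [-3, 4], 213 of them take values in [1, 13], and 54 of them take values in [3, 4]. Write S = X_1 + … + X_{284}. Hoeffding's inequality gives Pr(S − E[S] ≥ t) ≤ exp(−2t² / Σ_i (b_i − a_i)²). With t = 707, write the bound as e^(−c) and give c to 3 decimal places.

Σ(b_i − a_i)² = 17·7² + 213·12² + 54·1² = 31559.
c = 2t² / 31559 = 2·707² / 31559 = 31.6771.

31.677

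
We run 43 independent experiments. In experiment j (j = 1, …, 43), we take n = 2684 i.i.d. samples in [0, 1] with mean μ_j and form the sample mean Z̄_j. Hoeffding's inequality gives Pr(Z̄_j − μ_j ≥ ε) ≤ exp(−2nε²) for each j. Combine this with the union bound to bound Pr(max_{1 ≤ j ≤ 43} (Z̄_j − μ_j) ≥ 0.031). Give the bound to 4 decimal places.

Per-experiment Hoeffding bound: exp(−2·2684·0.031²) = exp(−5.15865) = 0.0057495.
Union bound over 43 events: 43·0.0057495 = 0.24723.

0.2472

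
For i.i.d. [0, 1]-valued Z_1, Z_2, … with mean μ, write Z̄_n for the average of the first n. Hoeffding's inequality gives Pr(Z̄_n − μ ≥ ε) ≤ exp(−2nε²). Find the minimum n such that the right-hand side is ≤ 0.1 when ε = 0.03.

Require exp(−2nε²) ≤ 0.1, i.e. 2nε² ≥ ln(1/0.1) = 2.302585.
So n ≥ 2.302585 / (2·0.03²) = 1279.214.
The smallest integer n is 1280.

1280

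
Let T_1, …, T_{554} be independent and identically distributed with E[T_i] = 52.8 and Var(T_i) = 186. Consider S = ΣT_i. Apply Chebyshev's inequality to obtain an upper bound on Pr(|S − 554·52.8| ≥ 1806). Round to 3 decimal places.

Var(S) = n·Var(T_i) = 554·186 = 103044.
Chebyshev: Pr(|S − 554·52.8| ≥ 1806) ≤ Var(S)/1806² = 103044/3261636 = 0.0316.

0.032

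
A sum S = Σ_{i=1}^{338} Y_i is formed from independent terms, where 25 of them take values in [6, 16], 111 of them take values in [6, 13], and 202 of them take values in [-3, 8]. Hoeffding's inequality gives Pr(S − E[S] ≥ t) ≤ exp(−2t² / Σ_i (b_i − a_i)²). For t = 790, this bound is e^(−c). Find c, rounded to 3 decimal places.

Σ(b_i − a_i)² = 25·10² + 111·7² + 202·11² = 32381.
c = 2t² / 32381 = 2·790² / 32381 = 38.5473.

38.547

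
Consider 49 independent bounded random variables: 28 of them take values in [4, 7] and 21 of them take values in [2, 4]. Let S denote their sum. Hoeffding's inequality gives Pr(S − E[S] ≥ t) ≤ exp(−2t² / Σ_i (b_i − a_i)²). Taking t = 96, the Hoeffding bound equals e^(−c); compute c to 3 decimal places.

54.857

Σ(b_i − a_i)² = 28·3² + 21·2² = 336.
c = 2t² / 336 = 2·96² / 336 = 54.8571.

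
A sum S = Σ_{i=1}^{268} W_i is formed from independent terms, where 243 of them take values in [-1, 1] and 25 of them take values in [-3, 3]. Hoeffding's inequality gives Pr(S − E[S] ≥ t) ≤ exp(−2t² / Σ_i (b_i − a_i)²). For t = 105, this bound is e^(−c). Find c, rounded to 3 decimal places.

11.779

Σ(b_i − a_i)² = 243·2² + 25·6² = 1872.
c = 2t² / 1872 = 2·105² / 1872 = 11.7788.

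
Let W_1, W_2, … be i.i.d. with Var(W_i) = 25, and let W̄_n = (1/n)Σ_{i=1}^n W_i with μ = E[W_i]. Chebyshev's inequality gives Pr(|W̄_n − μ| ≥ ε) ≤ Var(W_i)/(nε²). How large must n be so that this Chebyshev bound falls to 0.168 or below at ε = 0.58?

443

Require 25/(n·0.58²) ≤ 0.168, i.e. n ≥ 25/(0.168·0.58²) = 442.359.
The smallest integer n is 443.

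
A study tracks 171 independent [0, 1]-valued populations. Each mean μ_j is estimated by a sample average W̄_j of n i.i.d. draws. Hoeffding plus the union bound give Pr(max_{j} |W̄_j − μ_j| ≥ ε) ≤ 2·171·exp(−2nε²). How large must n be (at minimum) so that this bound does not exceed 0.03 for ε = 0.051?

Need 2·171·exp(−2nε²) ≤ 0.03, i.e. exp(−2nε²) ≤ 0.03/342.
So 2nε² ≥ ln(342/0.03) = 9.341369.
Hence n ≥ 9.341369/(2·0.051²) = 1795.726.
The smallest integer n is 1796.

1796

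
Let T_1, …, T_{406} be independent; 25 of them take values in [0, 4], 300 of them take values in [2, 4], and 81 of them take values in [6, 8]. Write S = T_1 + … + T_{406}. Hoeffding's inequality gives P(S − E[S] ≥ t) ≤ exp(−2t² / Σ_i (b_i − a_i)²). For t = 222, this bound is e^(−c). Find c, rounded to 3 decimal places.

Σ(b_i − a_i)² = 25·4² + 300·2² + 81·2² = 1924.
c = 2t² / 1924 = 2·222² / 1924 = 51.2308.

51.231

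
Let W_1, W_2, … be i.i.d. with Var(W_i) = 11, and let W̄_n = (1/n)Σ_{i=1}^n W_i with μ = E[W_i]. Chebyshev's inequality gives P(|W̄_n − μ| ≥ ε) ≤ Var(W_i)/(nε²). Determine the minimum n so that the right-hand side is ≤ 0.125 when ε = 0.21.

1996

Require 11/(n·0.21²) ≤ 0.125, i.e. n ≥ 11/(0.125·0.21²) = 1995.465.
The smallest integer n is 1996.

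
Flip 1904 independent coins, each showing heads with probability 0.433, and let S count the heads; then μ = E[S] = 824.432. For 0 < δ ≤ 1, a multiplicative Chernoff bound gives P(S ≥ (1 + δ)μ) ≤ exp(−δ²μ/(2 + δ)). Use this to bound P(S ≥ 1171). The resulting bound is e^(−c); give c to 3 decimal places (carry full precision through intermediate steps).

Write 1171 = (1 + δ)μ, so δ = 1171/824.432 − 1 = 0.4203718…
Then the exponent is δ²μ/(2 + δ) = (1171 − μ)² / (μ·(2 + δ)) = 60.192168.

60.192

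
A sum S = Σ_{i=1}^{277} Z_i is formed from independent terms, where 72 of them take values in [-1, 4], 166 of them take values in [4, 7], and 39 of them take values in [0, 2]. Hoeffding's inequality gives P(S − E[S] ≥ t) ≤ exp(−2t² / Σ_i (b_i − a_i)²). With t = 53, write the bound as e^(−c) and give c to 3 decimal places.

1.628

Σ(b_i − a_i)² = 72·5² + 166·3² + 39·2² = 3450.
c = 2t² / 3450 = 2·53² / 3450 = 1.6284.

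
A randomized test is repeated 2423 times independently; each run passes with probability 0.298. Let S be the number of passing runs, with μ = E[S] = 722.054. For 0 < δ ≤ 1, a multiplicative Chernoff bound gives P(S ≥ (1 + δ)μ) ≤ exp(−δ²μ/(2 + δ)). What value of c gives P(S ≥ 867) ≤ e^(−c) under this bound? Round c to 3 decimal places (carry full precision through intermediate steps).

13.221

Write 867 = (1 + δ)μ, so δ = 867/722.054 − 1 = 0.2007412…
Then the exponent is δ²μ/(2 + δ) = (867 − μ)² / (μ·(2 + δ)) = 13.221289.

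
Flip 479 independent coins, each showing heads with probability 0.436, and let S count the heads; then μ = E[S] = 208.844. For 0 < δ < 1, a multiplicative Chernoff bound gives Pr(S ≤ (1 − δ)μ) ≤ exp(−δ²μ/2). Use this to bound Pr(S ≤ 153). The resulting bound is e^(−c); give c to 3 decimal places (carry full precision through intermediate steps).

Write 153 = (1 − δ)μ, so δ = 1 − 153/208.844 = 0.2673958…
Then the exponent is δ²μ/2 = (μ − 153)²/(2μ) = 7.466224.

7.466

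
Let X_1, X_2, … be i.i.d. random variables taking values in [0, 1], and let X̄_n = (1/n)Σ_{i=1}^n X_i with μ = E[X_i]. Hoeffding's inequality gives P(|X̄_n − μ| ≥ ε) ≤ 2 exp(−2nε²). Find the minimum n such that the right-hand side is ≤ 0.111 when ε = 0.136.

79

Require 2·exp(−2nε²) ≤ 0.111, i.e. 2nε² ≥ ln(2/0.111) = 2.891372.
So n ≥ 2.891372 / (2·0.136²) = 78.162.
The smallest integer n is 79.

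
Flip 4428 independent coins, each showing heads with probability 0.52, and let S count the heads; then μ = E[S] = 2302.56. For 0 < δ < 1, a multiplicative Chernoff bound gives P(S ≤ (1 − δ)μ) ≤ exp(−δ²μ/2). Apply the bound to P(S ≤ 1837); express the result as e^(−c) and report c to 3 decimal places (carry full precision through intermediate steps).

47.066

Write 1837 = (1 − δ)μ, so δ = 1 − 1837/2302.56 = 0.2021923…
Then the exponent is δ²μ/2 = (μ − 1837)²/(2μ) = 47.066333.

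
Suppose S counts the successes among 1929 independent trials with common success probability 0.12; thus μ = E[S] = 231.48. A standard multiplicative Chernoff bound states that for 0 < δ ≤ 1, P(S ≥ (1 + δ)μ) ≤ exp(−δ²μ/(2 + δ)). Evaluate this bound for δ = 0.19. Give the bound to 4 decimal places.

Exponent = δ²μ/(2 + δ) = 0.19²·231.48/2.19 = 3.8157.
Bound = exp(−3.8157) = 0.02202.

0.0220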